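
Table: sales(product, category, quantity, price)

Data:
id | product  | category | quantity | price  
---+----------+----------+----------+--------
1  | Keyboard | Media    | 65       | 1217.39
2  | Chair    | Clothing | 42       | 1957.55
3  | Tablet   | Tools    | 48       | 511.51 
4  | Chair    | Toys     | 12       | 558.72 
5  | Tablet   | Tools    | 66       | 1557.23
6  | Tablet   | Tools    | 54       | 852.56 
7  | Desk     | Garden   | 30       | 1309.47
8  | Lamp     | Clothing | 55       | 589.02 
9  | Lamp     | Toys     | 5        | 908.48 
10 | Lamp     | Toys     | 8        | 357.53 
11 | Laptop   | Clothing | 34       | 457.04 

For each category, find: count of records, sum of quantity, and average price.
SELECT category,
       COUNT(*) as cnt,
       SUM(quantity) as total_quantity,
       AVG(price) as avg_price
FROM sales
GROUP BY category

Result:
  Clothing: 3 records, 131 total quantity, 1001.20 avg price
  Garden: 1 records, 30 total quantity, 1309.47 avg price
  Media: 1 records, 65 total quantity, 1217.39 avg price
  Tools: 3 records, 168 total quantity, 973.77 avg price
  Toys: 3 records, 25 total quantity, 608.24 avg price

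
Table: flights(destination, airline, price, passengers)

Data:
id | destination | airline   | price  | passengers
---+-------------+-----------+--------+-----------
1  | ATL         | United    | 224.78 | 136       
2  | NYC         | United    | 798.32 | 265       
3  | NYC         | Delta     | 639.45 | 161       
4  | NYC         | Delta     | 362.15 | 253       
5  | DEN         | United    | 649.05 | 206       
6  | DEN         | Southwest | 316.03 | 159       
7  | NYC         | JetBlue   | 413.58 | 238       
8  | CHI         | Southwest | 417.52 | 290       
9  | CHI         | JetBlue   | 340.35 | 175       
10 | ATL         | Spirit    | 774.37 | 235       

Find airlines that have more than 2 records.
SELECT airline, COUNT(*) as cnt
FROM flights
GROUP BY airline
HAVING COUNT(*) > 2

Result:
  United: 3

Note: HAVING filters groups after aggregation, WHERE filters rows before.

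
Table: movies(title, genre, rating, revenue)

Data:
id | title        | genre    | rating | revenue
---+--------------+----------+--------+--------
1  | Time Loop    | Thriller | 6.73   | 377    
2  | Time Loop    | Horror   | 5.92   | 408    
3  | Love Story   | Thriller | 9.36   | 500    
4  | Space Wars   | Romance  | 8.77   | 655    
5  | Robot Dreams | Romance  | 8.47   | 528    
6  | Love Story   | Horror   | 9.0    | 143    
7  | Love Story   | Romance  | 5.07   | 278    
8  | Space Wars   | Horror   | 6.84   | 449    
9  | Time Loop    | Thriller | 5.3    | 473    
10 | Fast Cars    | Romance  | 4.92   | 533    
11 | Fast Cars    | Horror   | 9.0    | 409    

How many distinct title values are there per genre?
SELECT genre, COUNT(DISTINCT title)
FROM movies
GROUP BY genre

Result:
  Horror: 4 distinct
  Romance: 4 distinct
  Thriller: 2 distinct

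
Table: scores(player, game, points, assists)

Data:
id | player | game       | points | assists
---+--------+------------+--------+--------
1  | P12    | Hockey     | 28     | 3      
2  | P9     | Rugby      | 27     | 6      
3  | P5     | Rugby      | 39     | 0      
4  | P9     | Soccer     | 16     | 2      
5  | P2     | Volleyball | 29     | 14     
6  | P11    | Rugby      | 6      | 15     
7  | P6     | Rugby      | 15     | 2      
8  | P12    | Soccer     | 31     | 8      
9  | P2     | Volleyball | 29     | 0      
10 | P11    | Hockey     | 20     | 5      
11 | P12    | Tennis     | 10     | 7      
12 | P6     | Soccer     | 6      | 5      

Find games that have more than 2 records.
SELECT game, COUNT(*) as cnt
FROM scores
GROUP BY game
HAVING COUNT(*) > 2

Result:
  Rugby: 4
  Soccer: 3

Note: HAVING filters groups after aggregation, WHERE filters rows before.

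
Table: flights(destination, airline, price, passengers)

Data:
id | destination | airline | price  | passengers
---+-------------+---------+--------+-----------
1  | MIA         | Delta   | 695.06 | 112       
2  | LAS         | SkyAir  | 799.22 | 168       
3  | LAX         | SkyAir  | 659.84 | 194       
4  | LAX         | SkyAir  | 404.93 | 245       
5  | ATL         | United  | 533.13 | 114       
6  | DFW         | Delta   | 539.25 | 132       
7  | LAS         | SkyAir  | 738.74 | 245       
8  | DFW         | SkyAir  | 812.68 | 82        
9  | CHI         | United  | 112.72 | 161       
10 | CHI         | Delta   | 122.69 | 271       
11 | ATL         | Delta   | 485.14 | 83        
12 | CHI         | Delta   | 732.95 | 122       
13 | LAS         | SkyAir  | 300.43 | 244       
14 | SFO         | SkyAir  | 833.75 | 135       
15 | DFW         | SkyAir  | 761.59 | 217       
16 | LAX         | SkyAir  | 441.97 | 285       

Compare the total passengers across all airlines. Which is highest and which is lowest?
SELECT airline, SUM(passengers)
FROM flights
GROUP BY airline
ORDER BY SUM(passengers)

All groups:
  United: 275
  Delta: 720
  SkyAir: 1815

Highest: SkyAir (1815)
Lowest: United (275)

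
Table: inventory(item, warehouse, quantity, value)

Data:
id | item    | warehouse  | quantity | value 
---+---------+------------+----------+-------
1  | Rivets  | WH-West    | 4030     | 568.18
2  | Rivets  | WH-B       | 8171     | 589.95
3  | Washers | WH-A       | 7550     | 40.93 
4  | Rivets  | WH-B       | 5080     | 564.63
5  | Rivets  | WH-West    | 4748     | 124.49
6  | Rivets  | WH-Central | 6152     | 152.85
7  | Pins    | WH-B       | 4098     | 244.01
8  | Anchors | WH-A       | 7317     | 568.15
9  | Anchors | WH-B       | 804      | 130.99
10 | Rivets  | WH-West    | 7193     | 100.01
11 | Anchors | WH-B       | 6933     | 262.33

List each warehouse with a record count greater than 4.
SELECT warehouse, COUNT(*) as cnt
FROM inventory
GROUP BY warehouse
HAVING COUNT(*) > 4

Result:
  WH-B: 5

Note: HAVING filters groups after aggregation, WHERE filters rows before.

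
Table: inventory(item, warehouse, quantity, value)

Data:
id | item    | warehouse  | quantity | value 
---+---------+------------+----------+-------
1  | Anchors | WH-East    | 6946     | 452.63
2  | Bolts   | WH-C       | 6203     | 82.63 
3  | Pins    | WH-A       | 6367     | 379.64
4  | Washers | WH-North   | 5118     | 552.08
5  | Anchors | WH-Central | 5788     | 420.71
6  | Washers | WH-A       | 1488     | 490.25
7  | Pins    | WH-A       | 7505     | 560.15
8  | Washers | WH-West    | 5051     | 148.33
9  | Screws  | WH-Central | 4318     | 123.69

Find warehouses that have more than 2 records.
SELECT warehouse, COUNT(*) as cnt
FROM inventory
GROUP BY warehouse
HAVING COUNT(*) > 2

Result:
  WH-A: 3

Note: HAVING filters groups after aggregation, WHERE filters rows before.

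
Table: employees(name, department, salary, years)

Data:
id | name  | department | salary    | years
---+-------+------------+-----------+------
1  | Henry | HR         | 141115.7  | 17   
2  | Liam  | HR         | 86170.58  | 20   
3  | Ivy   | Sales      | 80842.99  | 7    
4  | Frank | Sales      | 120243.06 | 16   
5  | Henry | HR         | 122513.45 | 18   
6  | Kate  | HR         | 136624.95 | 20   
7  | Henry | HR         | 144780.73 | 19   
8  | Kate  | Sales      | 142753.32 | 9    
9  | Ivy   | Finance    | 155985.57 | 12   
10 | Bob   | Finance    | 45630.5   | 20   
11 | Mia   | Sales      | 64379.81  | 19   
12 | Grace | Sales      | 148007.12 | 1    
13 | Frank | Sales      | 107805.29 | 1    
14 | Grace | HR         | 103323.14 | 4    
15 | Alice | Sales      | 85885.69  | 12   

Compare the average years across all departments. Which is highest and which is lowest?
SELECT department, AVG(years)
FROM employees
GROUP BY department
ORDER BY AVG(years)

All groups:
  Sales: 9.29
  Finance: 16.00
  HR: 16.33

Highest: HR (16.33)
Lowest: Sales (9.29)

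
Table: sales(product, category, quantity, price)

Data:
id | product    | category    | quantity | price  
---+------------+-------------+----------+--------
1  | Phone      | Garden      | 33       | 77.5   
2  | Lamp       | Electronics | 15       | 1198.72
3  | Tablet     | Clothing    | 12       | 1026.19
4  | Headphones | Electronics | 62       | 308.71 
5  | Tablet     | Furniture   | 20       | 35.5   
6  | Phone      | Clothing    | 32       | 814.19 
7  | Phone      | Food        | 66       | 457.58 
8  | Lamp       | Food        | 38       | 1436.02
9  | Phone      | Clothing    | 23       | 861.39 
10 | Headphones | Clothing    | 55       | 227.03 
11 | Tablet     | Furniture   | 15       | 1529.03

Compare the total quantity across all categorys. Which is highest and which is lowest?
SELECT category, SUM(quantity)
FROM sales
GROUP BY category
ORDER BY SUM(quantity)

All groups:
  Garden: 33
  Furniture: 35
  Electronics: 77
  Food: 104
  Clothing: 122

Highest: Clothing (122)
Lowest: Garden (33)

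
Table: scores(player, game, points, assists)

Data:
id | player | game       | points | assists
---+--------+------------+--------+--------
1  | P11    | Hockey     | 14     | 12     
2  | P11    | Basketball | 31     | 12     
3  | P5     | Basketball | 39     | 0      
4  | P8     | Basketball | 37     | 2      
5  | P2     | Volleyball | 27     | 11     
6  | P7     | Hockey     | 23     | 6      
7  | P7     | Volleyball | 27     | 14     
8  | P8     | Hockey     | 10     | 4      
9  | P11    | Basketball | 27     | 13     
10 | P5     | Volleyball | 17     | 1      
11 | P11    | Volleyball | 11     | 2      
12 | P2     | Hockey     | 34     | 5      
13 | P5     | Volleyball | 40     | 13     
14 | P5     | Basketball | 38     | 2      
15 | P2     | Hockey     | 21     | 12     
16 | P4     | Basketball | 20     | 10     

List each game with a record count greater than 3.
SELECT game, COUNT(*) as cnt
FROM scores
GROUP BY game
HAVING COUNT(*) > 3

Result:
  Basketball: 6
  Hockey: 5
  Volleyball: 5

Note: HAVING filters groups after aggregation, WHERE filters rows before.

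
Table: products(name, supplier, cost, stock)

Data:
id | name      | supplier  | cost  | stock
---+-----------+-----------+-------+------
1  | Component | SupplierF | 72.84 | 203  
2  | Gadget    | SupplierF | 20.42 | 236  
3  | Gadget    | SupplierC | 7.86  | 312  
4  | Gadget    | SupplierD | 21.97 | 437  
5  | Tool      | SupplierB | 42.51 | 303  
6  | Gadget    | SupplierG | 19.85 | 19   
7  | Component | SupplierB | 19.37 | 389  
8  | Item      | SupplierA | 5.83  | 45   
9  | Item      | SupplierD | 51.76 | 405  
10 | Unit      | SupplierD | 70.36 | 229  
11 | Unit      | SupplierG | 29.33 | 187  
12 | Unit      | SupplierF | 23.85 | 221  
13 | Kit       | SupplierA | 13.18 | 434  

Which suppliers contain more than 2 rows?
SELECT supplier, COUNT(*) as cnt
FROM products
GROUP BY supplier
HAVING COUNT(*) > 2

Result:
  SupplierD: 3
  SupplierF: 3

Note: HAVING filters groups after aggregation, WHERE filters rows before.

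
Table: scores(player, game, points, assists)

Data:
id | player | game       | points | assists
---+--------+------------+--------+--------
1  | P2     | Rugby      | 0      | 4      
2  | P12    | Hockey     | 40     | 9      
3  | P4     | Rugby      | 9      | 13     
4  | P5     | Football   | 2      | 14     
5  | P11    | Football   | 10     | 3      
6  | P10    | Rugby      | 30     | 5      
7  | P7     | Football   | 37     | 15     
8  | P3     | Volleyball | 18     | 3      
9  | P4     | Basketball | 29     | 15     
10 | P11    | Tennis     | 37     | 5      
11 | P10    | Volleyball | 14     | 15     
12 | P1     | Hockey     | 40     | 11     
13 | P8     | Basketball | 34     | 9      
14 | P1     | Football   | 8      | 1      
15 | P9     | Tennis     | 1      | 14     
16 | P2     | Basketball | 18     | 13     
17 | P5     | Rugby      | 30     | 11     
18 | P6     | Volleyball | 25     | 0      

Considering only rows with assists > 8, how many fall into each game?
SELECT game, COUNT(*)
FROM scores
WHERE assists > 8
GROUP BY game

Note: WHERE filters rows before grouping.

Result:
  Basketball: 3
  Football: 2
  Hockey: 2
  Rugby: 2
  Tennis: 1
  Volleyball: 1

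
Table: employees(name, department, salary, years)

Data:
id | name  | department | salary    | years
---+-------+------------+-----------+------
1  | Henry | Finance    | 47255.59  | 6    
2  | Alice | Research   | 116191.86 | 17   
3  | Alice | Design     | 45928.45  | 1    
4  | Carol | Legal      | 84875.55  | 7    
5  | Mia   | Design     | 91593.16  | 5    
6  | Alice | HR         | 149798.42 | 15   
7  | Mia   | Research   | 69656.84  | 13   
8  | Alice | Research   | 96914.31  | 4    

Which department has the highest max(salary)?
SELECT department, MAX(salary) as val
FROM employees
GROUP BY department
ORDER BY val DESC
LIMIT 1

Result: HR with max(salary) = 149798.42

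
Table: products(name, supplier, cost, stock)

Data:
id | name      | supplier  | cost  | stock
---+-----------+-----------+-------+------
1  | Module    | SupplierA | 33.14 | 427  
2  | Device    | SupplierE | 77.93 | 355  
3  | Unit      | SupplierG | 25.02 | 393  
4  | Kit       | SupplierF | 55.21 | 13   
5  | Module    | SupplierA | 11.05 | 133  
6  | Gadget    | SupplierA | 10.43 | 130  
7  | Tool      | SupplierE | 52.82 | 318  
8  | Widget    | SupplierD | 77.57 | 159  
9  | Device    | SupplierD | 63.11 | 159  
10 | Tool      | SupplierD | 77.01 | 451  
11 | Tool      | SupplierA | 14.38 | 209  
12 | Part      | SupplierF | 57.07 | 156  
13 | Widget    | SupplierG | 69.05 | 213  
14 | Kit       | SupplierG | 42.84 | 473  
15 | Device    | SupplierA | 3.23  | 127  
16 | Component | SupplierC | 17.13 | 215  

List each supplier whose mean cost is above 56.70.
SELECT supplier, AVG(cost)
FROM products
GROUP BY supplier
HAVING AVG(cost) > 56.70

Result:
  SupplierD: avg=72.56
  SupplierE: avg=65.38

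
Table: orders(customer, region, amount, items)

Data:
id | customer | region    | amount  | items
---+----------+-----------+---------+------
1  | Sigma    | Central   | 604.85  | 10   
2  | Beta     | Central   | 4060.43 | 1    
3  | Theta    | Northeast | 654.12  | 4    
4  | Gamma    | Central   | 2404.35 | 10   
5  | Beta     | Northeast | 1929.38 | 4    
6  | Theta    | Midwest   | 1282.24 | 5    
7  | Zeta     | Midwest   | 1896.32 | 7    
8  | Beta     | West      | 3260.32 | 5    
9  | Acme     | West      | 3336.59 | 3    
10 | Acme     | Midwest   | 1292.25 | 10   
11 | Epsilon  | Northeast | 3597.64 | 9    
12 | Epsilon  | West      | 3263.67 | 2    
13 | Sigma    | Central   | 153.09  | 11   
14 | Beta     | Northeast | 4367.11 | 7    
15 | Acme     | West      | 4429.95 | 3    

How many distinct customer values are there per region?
SELECT region, COUNT(DISTINCT customer)
FROM orders
GROUP BY region

Result:
  Central: 3 distinct
  Midwest: 3 distinct
  Northeast: 3 distinct
  West: 3 distinct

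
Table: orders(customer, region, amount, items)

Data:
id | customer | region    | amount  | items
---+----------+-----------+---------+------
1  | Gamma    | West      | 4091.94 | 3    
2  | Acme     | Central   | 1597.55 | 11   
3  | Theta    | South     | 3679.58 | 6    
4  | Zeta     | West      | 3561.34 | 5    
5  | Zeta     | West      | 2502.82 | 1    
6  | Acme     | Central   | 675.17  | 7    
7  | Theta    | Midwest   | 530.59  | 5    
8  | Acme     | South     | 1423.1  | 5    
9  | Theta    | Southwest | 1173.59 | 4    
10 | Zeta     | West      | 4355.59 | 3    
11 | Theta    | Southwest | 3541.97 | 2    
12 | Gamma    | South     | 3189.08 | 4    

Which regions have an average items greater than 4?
SELECT region, AVG(items)
FROM orders
GROUP BY region
HAVING AVG(items) > 4

Result:
  Central: avg=9.00
  Midwest: avg=5.00
  South: avg=5.00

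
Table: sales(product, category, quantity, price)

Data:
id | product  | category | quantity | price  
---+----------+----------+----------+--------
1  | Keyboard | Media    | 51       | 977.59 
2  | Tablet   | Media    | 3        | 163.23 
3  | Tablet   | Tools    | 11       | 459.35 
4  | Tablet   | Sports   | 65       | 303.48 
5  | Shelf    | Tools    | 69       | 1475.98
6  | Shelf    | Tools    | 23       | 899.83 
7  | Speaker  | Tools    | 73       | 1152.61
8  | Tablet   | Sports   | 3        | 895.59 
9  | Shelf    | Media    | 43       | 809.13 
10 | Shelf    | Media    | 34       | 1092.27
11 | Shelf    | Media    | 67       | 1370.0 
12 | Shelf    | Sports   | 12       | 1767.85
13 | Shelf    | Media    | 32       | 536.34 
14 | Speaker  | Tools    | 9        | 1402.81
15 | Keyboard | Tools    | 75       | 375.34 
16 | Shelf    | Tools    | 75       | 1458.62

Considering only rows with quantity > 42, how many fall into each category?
SELECT category, COUNT(*)
FROM sales
WHERE quantity > 42
GROUP BY category

Note: WHERE filters rows before grouping.

Result:
  Media: 3
  Sports: 1
  Tools: 4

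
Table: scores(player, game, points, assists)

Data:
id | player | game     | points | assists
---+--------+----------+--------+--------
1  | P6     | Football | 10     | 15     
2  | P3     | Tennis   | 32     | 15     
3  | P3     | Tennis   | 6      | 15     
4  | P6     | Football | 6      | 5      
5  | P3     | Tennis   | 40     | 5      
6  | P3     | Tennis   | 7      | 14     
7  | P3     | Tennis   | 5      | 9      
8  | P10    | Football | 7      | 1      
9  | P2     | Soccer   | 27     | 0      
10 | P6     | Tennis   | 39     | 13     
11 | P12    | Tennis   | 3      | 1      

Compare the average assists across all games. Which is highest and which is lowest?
SELECT game, AVG(assists)
FROM scores
GROUP BY game
ORDER BY AVG(assists)

All groups:
  Soccer: 0.00
  Football: 7.00
  Tennis: 10.29

Highest: Tennis (10.29)
Lowest: Soccer (0.00)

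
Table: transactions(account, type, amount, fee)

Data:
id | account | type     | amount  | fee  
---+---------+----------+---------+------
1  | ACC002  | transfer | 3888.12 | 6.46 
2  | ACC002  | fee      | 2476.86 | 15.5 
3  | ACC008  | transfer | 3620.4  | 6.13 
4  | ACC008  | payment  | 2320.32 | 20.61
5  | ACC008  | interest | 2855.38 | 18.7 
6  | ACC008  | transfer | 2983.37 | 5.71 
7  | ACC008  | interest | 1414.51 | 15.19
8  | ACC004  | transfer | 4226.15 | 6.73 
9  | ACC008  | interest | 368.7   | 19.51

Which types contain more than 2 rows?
SELECT type, COUNT(*) as cnt
FROM transactions
GROUP BY type
HAVING COUNT(*) > 2

Result:
  interest: 3
  transfer: 4

Note: HAVING filters groups after aggregation, WHERE filters rows before.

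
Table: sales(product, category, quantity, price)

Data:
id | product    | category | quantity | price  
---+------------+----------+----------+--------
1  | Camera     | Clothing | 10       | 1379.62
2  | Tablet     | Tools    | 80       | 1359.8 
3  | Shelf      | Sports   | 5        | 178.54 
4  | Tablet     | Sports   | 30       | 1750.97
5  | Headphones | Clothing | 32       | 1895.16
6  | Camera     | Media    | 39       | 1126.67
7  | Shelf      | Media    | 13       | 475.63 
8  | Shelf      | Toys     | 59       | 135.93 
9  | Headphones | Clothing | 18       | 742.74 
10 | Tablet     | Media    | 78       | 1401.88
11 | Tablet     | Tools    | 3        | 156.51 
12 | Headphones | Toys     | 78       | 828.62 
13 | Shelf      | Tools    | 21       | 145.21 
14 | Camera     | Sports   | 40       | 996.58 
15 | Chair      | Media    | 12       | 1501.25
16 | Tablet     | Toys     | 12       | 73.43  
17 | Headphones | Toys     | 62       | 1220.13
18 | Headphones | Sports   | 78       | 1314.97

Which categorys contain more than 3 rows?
SELECT category, COUNT(*) as cnt
FROM sales
GROUP BY category
HAVING COUNT(*) > 3

Result:
  Media: 4
  Sports: 4
  Toys: 4

Note: HAVING filters groups after aggregation, WHERE filters rows before.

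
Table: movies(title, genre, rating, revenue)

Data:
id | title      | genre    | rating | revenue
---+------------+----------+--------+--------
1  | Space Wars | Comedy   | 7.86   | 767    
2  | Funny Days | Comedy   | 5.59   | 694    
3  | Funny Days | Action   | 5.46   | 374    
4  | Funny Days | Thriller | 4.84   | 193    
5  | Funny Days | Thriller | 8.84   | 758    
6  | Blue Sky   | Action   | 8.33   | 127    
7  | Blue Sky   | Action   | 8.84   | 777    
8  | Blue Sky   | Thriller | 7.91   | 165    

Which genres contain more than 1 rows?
SELECT genre, COUNT(*) as cnt
FROM movies
GROUP BY genre
HAVING COUNT(*) > 1

Result:
  Action: 3
  Comedy: 2
  Thriller: 3

Note: HAVING filters groups after aggregation, WHERE filters rows before.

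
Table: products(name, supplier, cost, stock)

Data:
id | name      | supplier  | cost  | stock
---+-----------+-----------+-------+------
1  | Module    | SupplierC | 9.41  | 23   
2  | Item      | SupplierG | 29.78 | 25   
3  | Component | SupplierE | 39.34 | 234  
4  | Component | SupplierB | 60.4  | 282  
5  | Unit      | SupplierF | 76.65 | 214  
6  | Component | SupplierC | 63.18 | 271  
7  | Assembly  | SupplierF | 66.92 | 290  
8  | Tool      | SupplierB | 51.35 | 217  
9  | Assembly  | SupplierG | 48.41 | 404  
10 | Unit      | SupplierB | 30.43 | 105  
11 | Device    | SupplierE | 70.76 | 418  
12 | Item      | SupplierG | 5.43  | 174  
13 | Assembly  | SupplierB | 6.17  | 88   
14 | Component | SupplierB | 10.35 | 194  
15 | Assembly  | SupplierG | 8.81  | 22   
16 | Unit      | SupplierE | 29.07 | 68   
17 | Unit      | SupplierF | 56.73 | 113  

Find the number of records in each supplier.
SELECT supplier, COUNT(*) as count
FROM products
GROUP BY supplier

Result:
  SupplierB: 5
  SupplierC: 2
  SupplierE: 3
  SupplierF: 3
  SupplierG: 4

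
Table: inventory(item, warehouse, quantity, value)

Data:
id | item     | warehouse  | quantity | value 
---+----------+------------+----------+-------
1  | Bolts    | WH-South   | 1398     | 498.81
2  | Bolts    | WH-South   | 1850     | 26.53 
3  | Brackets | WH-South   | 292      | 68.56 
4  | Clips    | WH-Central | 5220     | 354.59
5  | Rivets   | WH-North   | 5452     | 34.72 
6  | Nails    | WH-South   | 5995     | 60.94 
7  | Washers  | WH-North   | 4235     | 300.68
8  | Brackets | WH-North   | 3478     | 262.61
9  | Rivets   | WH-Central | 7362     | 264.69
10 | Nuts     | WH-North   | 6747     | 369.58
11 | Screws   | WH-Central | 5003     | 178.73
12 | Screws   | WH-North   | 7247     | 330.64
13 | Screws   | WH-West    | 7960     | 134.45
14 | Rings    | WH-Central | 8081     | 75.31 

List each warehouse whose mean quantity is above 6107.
SELECT warehouse, AVG(quantity)
FROM inventory
GROUP BY warehouse
HAVING AVG(quantity) > 6107

Result:
  WH-Central: avg=6416.50
  WH-West: avg=7960.00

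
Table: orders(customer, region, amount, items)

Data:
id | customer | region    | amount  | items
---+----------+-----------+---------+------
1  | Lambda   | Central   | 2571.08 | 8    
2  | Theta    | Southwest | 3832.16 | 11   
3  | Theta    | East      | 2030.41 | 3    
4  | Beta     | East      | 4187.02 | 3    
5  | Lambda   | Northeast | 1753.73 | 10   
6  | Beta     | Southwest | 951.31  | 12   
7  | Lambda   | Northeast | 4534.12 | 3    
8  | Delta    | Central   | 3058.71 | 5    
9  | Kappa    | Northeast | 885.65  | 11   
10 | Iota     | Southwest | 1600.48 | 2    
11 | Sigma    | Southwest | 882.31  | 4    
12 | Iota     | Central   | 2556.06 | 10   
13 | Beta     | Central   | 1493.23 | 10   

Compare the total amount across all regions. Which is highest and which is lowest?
SELECT region, SUM(amount)
FROM orders
GROUP BY region
ORDER BY SUM(amount)

All groups:
  East: 6217.43
  Northeast: 7173.50
  Southwest: 7266.26
  Central: 9679.08

Highest: Central (9679.08)
Lowest: East (6217.43)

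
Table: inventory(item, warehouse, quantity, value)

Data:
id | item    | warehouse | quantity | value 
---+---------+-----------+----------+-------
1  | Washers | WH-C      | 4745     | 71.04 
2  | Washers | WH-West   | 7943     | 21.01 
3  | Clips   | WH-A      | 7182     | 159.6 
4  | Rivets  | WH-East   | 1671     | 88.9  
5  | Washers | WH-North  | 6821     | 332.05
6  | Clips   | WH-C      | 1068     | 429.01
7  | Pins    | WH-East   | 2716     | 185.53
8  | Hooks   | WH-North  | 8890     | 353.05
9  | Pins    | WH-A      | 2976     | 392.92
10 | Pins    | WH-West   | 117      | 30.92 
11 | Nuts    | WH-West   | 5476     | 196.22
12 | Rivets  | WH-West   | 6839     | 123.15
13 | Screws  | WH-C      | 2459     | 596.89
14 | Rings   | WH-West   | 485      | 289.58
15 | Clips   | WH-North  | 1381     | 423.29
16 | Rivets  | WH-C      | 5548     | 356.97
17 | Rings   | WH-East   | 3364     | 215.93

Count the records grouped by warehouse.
SELECT warehouse, COUNT(*) as count
FROM inventory
GROUP BY warehouse

Result:
  WH-A: 2
  WH-C: 4
  WH-East: 3
  WH-North: 3
  WH-West: 5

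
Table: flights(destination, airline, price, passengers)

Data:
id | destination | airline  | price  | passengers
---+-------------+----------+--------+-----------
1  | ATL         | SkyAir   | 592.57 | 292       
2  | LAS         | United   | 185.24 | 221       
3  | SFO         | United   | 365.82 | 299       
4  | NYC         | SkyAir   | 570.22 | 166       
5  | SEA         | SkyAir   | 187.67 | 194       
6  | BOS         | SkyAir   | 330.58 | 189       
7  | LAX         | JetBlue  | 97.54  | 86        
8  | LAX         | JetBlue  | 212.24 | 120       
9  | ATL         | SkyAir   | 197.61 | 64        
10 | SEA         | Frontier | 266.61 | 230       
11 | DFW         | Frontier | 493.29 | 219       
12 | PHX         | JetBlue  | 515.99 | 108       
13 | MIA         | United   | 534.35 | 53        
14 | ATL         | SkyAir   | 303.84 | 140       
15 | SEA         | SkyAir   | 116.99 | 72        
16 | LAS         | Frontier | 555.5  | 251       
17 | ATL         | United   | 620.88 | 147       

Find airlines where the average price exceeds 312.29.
SELECT airline, AVG(price)
FROM flights
GROUP BY airline
HAVING AVG(price) > 312.29

Result:
  Frontier: avg=438.47
  SkyAir: avg=328.50
  United: avg=426.57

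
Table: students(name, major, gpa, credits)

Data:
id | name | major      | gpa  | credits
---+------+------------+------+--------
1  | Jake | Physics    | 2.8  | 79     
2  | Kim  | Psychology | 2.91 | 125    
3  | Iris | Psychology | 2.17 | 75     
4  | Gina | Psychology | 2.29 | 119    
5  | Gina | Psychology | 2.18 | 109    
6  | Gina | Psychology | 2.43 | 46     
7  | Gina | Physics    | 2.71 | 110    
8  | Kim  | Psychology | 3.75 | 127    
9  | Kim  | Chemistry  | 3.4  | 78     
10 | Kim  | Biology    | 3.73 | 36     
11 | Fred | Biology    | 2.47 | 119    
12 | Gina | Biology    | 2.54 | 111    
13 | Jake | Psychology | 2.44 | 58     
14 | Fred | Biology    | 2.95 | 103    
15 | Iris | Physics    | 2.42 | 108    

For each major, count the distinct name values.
SELECT major, COUNT(DISTINCT name)
FROM students
GROUP BY major

Result:
  Biology: 3 distinct
  Chemistry: 1 distinct
  Physics: 3 distinct
  Psychology: 4 distinct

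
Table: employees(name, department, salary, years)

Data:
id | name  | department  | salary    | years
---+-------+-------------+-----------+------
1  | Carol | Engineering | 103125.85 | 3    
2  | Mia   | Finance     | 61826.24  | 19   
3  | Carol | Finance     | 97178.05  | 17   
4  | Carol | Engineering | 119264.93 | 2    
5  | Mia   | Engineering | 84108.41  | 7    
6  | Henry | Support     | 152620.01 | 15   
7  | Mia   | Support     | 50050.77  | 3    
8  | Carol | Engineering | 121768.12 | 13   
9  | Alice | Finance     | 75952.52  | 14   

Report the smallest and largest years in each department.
SELECT department, MIN(years), MAX(years)
FROM employees
GROUP BY department

Result:
  Engineering: min=2, max=13
  Finance: min=14, max=19
  Support: min=3, max=15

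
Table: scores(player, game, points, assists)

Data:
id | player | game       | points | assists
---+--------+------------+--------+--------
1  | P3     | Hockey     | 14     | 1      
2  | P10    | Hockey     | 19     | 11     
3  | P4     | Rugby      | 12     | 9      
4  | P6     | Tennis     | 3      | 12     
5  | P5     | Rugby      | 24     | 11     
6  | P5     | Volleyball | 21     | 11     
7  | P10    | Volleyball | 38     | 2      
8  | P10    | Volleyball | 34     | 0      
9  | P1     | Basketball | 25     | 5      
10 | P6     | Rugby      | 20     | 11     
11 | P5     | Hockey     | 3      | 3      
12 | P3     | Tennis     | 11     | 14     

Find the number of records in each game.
SELECT game, COUNT(*) as count
FROM scores
GROUP BY game

Result:
  Basketball: 1
  Hockey: 3
  Rugby: 3
  Tennis: 2
  Volleyball: 3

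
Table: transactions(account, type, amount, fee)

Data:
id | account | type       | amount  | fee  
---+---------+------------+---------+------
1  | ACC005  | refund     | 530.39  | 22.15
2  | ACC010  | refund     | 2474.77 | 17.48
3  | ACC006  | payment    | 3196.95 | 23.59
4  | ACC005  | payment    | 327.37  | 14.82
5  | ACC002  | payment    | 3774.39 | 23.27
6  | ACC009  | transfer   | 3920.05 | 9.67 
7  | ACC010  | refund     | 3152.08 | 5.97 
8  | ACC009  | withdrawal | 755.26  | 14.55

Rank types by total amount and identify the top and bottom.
SELECT type, SUM(amount)
FROM transactions
GROUP BY type
ORDER BY SUM(amount)

All groups:
  withdrawal: 755.26
  transfer: 3920.05
  refund: 6157.24
  payment: 7298.71

Highest: payment (7298.71)
Lowest: withdrawal (755.26)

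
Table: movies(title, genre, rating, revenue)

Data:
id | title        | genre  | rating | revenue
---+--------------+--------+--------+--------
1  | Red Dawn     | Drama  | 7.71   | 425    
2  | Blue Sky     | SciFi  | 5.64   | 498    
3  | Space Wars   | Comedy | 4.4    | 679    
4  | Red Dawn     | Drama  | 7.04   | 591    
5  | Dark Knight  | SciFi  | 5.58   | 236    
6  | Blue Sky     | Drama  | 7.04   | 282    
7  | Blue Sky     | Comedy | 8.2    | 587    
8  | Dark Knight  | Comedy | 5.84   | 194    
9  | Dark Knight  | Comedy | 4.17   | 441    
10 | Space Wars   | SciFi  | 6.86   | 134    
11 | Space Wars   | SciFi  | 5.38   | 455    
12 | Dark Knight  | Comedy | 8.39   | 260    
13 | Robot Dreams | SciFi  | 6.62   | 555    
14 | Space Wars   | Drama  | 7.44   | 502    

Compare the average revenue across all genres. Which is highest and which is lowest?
SELECT genre, AVG(revenue)
FROM movies
GROUP BY genre
ORDER BY AVG(revenue)

All groups:
  SciFi: 375.60
  Comedy: 432.20
  Drama: 450.00

Highest: Drama (450.00)
Lowest: SciFi (375.60)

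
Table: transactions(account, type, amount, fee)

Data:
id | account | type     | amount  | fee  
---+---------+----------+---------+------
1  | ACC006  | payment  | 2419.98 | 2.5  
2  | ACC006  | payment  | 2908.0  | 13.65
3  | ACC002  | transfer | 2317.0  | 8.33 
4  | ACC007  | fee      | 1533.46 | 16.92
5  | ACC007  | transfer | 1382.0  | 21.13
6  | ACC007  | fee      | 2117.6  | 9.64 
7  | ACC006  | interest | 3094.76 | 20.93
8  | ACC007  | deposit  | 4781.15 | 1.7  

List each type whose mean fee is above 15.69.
SELECT type, AVG(fee)
FROM transactions
GROUP BY type
HAVING AVG(fee) > 15.69

Result:
  interest: avg=20.93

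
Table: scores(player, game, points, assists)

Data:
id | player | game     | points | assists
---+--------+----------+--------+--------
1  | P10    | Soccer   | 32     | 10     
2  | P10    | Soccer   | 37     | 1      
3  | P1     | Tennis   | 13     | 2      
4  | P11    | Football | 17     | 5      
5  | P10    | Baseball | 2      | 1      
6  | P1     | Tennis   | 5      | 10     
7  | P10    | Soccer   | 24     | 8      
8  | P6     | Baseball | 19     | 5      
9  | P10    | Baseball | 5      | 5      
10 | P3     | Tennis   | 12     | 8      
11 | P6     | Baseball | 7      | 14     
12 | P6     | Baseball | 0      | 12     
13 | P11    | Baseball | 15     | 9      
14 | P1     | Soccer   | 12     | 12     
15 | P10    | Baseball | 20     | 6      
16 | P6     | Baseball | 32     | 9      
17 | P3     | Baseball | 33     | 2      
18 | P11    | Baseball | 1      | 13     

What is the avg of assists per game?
SELECT game, AVG(assists) as result
FROM scores
GROUP BY game

Result:
  Baseball: 7.60
  Football: 5.00
  Soccer: 7.75
  Tennis: 6.67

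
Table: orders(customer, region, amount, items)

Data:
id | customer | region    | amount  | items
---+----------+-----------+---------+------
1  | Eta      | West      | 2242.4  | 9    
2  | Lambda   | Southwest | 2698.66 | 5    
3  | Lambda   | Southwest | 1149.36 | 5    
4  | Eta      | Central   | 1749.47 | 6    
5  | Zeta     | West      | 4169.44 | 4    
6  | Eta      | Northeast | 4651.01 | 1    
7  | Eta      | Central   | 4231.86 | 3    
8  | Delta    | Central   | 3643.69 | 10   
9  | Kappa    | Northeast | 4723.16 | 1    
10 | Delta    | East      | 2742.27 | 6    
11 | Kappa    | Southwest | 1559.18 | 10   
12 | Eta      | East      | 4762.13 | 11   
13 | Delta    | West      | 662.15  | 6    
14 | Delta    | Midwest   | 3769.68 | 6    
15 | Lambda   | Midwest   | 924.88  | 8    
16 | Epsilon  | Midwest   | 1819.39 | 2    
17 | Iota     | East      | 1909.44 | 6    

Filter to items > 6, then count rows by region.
SELECT region, COUNT(*)
FROM orders
WHERE items > 6
GROUP BY region

Note: WHERE filters rows before grouping.

Result:
  Central: 1
  East: 1
  Midwest: 1
  Southwest: 1
  West: 1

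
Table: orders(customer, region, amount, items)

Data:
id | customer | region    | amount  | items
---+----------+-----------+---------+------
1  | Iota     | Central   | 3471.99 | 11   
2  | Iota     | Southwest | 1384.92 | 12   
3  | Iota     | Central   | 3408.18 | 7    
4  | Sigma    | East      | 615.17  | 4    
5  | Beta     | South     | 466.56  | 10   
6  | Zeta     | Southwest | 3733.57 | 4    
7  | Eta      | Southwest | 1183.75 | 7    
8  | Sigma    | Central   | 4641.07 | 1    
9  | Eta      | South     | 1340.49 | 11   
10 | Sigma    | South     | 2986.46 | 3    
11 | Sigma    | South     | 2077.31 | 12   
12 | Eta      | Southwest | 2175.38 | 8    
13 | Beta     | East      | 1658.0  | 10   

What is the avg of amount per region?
SELECT region, AVG(amount) as result
FROM orders
GROUP BY region

Result:
  Central: 3840.41
  East: 1136.59
  South: 1717.71
  Southwest: 2119.41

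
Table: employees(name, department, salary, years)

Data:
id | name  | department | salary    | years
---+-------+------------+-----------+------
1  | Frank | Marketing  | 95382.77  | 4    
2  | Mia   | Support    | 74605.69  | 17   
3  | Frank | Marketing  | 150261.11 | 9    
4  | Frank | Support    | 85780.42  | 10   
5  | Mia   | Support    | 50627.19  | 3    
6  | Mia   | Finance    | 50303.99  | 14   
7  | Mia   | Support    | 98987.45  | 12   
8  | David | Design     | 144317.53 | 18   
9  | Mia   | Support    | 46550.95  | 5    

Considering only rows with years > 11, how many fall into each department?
SELECT department, COUNT(*)
FROM employees
WHERE years > 11
GROUP BY department

Note: WHERE filters rows before grouping.

Result:
  Design: 1
  Finance: 1
  Support: 2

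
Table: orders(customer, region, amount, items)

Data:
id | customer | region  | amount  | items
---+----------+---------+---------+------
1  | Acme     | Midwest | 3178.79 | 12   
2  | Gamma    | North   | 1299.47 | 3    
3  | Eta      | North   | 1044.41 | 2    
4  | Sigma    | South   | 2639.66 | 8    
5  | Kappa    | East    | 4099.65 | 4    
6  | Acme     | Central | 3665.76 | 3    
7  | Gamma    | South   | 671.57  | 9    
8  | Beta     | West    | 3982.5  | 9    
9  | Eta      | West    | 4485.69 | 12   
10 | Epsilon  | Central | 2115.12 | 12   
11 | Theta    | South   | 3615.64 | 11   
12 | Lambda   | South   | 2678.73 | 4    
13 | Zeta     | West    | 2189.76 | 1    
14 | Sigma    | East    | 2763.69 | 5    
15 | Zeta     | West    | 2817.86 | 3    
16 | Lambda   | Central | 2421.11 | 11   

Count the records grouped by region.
SELECT region, COUNT(*) as count
FROM orders
GROUP BY region

Result:
  Central: 3
  East: 2
  Midwest: 1
  North: 2
  South: 4
  West: 4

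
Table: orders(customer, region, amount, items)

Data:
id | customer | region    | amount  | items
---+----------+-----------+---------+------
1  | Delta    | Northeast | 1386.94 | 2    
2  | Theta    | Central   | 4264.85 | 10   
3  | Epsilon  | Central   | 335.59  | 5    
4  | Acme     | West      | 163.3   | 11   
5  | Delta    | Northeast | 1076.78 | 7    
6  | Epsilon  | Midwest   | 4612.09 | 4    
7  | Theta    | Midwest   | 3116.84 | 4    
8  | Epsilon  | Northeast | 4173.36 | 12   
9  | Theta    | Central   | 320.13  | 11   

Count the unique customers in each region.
SELECT region, COUNT(DISTINCT customer)
FROM orders
GROUP BY region

Result:
  Central: 2 distinct
  Midwest: 2 distinct
  Northeast: 2 distinct
  West: 1 distinct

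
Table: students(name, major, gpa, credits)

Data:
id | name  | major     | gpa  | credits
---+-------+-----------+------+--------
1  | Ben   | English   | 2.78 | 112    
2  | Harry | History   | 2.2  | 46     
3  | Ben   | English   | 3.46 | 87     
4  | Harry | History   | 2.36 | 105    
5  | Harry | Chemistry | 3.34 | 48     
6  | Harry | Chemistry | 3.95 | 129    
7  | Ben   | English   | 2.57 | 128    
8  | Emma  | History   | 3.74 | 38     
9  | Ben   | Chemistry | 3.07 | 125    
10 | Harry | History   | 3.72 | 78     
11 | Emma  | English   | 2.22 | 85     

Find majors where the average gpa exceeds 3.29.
SELECT major, AVG(gpa)
FROM students
GROUP BY major
HAVING AVG(gpa) > 3.29

Result:
  Chemistry: avg=3.45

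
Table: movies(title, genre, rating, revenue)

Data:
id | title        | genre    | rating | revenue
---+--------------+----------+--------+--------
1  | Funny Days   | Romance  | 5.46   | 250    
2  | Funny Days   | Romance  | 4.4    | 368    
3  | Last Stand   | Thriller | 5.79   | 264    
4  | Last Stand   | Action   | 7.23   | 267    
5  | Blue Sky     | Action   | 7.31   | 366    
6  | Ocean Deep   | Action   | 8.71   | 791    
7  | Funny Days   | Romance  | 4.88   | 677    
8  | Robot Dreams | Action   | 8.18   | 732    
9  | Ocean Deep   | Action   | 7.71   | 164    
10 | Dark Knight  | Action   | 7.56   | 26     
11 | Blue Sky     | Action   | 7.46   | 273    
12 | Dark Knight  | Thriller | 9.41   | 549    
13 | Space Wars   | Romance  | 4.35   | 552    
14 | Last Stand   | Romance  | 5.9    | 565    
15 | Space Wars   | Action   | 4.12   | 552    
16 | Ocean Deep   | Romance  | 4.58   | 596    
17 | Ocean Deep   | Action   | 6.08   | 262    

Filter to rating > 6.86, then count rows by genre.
SELECT genre, COUNT(*)
FROM movies
WHERE rating > 6.86
GROUP BY genre

Note: WHERE filters rows before grouping.

Result:
  Action: 7
  Thriller: 1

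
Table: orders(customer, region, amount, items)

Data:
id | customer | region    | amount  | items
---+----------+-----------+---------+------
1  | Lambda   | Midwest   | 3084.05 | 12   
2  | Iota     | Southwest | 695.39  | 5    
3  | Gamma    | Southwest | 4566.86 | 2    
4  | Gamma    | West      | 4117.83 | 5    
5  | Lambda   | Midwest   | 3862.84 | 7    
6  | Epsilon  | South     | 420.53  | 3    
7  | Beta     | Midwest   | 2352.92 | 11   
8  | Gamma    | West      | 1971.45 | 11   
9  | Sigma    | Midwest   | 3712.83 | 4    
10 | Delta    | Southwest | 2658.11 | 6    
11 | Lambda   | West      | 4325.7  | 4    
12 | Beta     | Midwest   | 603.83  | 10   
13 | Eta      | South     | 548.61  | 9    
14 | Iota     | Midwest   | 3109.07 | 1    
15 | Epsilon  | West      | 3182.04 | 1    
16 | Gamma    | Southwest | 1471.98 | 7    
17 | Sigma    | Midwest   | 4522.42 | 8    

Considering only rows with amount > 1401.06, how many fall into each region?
SELECT region, COUNT(*)
FROM orders
WHERE amount > 1401.06
GROUP BY region

Note: WHERE filters rows before grouping.

Result:
  Midwest: 6
  Southwest: 3
  West: 4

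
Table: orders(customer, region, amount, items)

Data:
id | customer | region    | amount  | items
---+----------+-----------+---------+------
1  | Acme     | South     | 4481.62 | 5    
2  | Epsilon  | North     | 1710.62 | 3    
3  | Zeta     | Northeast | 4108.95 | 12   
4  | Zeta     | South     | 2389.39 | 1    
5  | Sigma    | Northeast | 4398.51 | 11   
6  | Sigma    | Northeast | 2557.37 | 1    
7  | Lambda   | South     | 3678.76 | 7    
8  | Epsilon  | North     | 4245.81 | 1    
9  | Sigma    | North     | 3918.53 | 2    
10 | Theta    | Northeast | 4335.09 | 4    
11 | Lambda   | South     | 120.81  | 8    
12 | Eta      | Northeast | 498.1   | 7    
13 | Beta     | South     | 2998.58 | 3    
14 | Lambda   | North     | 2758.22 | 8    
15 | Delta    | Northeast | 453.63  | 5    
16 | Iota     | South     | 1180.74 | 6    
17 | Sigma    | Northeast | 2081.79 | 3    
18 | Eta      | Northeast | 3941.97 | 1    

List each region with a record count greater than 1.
SELECT region, COUNT(*) as cnt
FROM orders
GROUP BY region
HAVING COUNT(*) > 1

Result:
  North: 4
  Northeast: 8
  South: 6

Note: HAVING filters groups after aggregation, WHERE filters rows before.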